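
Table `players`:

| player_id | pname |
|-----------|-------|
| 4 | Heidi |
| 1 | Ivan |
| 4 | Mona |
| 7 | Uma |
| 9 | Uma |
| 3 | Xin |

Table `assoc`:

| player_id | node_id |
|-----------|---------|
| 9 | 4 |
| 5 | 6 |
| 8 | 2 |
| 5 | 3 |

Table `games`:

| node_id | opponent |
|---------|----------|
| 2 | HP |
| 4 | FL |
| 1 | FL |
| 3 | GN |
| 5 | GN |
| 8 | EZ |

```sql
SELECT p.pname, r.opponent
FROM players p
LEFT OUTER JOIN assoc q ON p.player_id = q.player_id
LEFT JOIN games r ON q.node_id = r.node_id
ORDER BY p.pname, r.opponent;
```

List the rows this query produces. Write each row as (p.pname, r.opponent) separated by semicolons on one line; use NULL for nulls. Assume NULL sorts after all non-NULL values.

Joins associate left-to-right: players LEFT JOIN assoc on player_id gives 6 intermediate row(s).
Then LEFT JOIN `games r` on node_id: each of those 6 rows is kept; rows whose q.node_id has no match in r get NULL for r's columns.

(Heidi, NULL); (Ivan, NULL); (Mona, NULL); (Uma, FL); (Uma, NULL); (Xin, NULL)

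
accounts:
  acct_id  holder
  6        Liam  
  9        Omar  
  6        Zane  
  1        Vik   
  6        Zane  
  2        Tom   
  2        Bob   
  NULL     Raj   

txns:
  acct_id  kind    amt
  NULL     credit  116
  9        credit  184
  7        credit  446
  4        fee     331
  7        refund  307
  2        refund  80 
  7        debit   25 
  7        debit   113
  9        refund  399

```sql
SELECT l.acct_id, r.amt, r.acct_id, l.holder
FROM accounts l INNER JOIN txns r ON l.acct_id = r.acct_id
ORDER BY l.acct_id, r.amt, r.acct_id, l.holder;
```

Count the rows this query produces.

INNER JOIN keeps only pairs where the ON condition holds.
Matching on l.acct_id = r.acct_id. A NULL in a compared column never satisfies the condition.
Matched pairs: 4.
Total: 4 rows.

4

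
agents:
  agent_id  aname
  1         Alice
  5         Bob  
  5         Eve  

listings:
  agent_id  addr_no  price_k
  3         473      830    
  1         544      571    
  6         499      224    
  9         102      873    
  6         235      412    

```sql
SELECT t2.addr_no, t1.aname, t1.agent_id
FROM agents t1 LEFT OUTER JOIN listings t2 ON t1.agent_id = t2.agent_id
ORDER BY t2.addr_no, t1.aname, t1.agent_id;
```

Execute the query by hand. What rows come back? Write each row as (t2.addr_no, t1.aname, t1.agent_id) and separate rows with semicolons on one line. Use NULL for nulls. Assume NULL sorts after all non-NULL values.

LEFT JOIN keeps every row from `agents`; unmatched rows get NULL for `listings`'s columns.
Matching on t1.agent_id = t2.agent_id.
- t1 (agent_id=1) pairs with 1 row(s) of t2.
- t1 (agent_id=5) has no partner → padded with NULL.
- t1 (agent_id=5) has no partner → padded with NULL.
After projecting and ordering:
t2.addr_no | t1.aname | t1.agent_id
544 | Alice | 1
NULL | Bob | 5
NULL | Eve | 5

(544, Alice, 1); (NULL, Bob, 5); (NULL, Eve, 5)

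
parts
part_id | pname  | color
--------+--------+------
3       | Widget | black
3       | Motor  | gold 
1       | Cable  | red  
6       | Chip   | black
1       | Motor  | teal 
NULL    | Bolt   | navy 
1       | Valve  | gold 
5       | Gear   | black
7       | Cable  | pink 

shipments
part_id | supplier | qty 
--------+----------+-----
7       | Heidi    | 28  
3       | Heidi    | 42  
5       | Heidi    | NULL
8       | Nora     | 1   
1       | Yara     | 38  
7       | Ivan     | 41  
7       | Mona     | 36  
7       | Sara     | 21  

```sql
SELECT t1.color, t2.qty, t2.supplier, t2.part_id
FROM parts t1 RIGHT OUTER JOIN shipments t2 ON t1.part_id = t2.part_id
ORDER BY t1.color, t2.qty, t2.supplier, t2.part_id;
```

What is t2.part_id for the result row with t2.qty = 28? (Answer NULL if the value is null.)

RIGHT JOIN keeps every row from `shipments`; unmatched rows get NULL for `parts`'s columns.
Matching on t1.part_id = t2.part_id. A NULL in a compared column never satisfies the condition.
- t1[0] part_id=3 → 1 match(es) in t2 → 1 row(s).
- t1[1] part_id=3 → 1 match(es) in t2 → 1 row(s).
- t1[2] part_id=1 → 1 match(es) in t2 → 1 row(s).
- t1[3] part_id=6 → no match.
- t1[4] part_id=1 → 1 match(es) in t2 → 1 row(s).
- t1[5] part_id=NULL → no match.
- t1[6] part_id=1 → 1 match(es) in t2 → 1 row(s).
- t1[7] part_id=5 → 1 match(es) in t2 → 1 row(s).
- t1[8] part_id=7 → 4 match(es) in t2 → 4 row(s).
- 1 t2 row(s) had no t1 match → kept, t1 columns NULL.

7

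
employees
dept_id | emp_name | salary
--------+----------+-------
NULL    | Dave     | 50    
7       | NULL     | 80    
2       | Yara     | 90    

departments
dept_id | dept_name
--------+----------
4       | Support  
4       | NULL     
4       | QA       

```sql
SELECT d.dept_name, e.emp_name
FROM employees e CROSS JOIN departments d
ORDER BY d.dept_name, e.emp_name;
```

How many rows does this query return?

CROSS JOIN pairs every row of `employees` with every row of `departments`: 3 × 3 = 9 rows.

9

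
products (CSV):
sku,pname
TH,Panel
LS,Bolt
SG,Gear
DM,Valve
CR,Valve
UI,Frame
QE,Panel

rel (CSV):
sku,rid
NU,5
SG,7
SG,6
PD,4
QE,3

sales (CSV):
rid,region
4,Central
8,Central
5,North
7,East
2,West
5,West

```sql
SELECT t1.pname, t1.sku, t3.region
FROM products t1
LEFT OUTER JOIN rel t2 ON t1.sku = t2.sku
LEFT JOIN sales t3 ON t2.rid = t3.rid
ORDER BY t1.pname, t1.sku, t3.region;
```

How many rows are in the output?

Evaluate left to right. First `products t1 LEFT JOIN rel t2` on sku: 8 row(s).
Then LEFT JOIN `sales t3` on rid: each of those 8 rows is kept; rows whose t2.rid has no match in t3 get NULL for t3's columns.
Result: 8 row(s).

8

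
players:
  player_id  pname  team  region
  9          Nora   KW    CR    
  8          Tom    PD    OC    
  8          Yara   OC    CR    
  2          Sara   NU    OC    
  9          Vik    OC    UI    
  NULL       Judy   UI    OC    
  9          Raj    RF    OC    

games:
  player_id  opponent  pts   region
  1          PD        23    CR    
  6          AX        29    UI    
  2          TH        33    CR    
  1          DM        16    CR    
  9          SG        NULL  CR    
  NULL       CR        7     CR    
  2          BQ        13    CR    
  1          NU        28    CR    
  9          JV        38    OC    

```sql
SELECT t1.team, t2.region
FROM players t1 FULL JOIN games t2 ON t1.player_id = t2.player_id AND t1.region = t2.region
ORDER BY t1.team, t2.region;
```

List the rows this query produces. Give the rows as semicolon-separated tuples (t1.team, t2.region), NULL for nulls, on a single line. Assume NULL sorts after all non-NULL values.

(KW, CR); (NU, NULL); (OC, NULL); (OC, NULL); (PD, NULL); (RF, OC); (UI, NULL); (NULL, CR); (NULL, CR); (NULL, CR); (NULL, CR); (NULL, CR); (NULL, CR); (NULL, UI)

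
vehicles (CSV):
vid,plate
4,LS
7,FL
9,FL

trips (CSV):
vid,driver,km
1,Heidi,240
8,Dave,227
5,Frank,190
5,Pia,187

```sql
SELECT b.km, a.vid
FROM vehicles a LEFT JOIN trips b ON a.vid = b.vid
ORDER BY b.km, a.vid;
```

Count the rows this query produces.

3

LEFT JOIN keeps every row from `vehicles`; unmatched rows get NULL for `trips`'s columns.
Matching on a.vid = b.vid.
- a (vid=4) has no partner → padded with NULL.
- a (vid=7) has no partner → padded with NULL.
- a (vid=9) has no partner → padded with NULL.
Total: 0 matched + 3 padded = 3 rows.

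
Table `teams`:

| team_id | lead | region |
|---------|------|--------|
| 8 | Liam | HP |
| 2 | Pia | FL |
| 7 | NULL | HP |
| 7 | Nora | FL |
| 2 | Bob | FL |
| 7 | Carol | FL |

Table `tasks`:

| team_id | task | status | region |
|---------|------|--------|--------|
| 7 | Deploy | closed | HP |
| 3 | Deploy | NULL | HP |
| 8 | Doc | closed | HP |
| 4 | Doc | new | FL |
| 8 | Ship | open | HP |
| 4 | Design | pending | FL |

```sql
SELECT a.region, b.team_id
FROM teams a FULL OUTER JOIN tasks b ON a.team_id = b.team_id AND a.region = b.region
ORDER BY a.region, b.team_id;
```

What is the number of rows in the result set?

FULL OUTER JOIN keeps every row from both sides; unmatched rows get NULL for the other side's columns.
Matching on a.team_id = b.team_id AND a.region = b.region.
Matched pairs: 3; unmatched a rows kept: 4; unmatched b rows kept: 3.
Total: 3 matched + 7 padded = 10 rows.

10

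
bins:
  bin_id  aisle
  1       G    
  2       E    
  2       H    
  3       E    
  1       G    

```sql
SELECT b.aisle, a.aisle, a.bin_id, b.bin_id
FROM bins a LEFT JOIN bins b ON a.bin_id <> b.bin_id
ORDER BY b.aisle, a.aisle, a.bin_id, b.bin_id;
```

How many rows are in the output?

16

LEFT JOIN keeps every row from `bins a`; unmatched rows get NULL for `bins b`'s columns.
Matching on a.bin_id <> b.bin_id.
- bin_id=1: 3 matching b row(s), so 3 row(s) emitted.
- bin_id=2: 3 matching b row(s), so 3 row(s) emitted.
- bin_id=2: 3 matching b row(s), so 3 row(s) emitted.
- bin_id=3: 4 matching b row(s), so 4 row(s) emitted.
- bin_id=1: 3 matching b row(s), so 3 row(s) emitted.
Total: 16 rows.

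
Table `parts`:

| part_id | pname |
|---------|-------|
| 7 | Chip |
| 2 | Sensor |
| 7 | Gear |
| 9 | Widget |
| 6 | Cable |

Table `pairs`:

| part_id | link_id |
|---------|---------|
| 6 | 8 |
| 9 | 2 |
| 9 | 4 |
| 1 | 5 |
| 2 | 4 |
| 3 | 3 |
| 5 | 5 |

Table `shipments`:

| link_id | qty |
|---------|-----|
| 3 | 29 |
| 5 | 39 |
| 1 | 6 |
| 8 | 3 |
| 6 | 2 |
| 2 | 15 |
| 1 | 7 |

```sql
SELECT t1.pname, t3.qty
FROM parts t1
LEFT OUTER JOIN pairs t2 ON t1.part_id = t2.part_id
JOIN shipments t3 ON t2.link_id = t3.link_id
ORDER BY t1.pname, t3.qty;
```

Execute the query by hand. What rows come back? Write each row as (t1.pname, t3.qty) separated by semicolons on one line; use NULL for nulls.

(Cable, 3); (Widget, 15)

Joins associate left-to-right: parts LEFT JOIN pairs on part_id gives 6 intermediate row(s).
Then INNER JOIN `shipments t3` on link_id: keep only rows whose t2.link_id appears in t3.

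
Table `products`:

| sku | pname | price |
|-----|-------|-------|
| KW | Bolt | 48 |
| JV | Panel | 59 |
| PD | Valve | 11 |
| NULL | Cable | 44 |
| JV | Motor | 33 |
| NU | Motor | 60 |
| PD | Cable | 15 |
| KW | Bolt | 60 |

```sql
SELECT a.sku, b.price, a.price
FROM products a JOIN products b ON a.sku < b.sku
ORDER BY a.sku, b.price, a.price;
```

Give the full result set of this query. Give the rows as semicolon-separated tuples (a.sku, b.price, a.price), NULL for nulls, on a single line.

(JV, 11, 33); (JV, 11, 59); (JV, 15, 33); (JV, 15, 59); (JV, 48, 33); (JV, 48, 59); (JV, 60, 33); (JV, 60, 33); (JV, 60, 59); (JV, 60, 59); (KW, 11, 48); (KW, 11, 60); (KW, 15, 48); (KW, 15, 60); (KW, 60, 48); (KW, 60, 60); (NU, 11, 60); (NU, 15, 60)

INNER JOIN keeps only pairs where the ON condition holds.
Matching on a.sku < b.sku. A NULL in a compared column never satisfies the condition.
Matched pairs: 18.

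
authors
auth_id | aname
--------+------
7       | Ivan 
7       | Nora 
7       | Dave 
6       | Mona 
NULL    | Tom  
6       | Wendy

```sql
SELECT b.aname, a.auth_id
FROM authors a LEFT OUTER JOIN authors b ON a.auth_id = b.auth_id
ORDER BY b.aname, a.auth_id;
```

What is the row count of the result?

14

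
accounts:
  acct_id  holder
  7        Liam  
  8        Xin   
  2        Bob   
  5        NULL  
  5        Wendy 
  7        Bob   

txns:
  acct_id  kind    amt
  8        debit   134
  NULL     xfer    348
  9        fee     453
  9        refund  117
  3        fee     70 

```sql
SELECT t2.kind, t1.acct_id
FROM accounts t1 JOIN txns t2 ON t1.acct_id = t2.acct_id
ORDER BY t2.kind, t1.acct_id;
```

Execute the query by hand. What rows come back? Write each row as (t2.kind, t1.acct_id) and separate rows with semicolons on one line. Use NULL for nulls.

(debit, 8)

INNER JOIN keeps only pairs where the ON condition holds.
Matching on t1.acct_id = t2.acct_id. A NULL in a compared column never satisfies the condition.
- t1 row (acct_id=7): no match → dropped.
- t1 row (acct_id=8): matches 1 t2 row(s) → 1 output row(s).
- t1 row (acct_id=2): no match → dropped.
- t1 row (acct_id=5): no match → dropped.
- t1 row (acct_id=5): no match → dropped.
- t1 row (acct_id=7): no match → dropped.
After projecting and ordering:
t2.kind | t1.acct_id
debit | 8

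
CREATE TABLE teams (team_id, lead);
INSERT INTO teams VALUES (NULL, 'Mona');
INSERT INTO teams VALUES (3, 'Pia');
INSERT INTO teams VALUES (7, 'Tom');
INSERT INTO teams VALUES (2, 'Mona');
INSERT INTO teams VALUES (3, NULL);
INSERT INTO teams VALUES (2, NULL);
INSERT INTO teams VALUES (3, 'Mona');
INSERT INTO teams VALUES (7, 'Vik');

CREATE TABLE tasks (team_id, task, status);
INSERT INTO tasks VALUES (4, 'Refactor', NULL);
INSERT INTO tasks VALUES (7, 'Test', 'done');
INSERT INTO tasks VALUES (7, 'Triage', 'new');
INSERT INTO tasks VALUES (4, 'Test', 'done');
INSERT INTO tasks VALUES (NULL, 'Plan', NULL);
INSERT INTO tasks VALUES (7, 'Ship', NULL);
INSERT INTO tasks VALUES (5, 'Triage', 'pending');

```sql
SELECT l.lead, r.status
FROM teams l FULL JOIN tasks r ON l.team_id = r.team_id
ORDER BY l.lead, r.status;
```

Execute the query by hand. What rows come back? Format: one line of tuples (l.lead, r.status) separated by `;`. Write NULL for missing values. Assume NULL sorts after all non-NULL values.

(Mona, NULL); (Mona, NULL); (Mona, NULL); (Pia, NULL); (Tom, done); (Tom, new); (Tom, NULL); (Vik, done); (Vik, new); (Vik, NULL); (NULL, done); (NULL, pending); (NULL, NULL); (NULL, NULL); (NULL, NULL); (NULL, NULL)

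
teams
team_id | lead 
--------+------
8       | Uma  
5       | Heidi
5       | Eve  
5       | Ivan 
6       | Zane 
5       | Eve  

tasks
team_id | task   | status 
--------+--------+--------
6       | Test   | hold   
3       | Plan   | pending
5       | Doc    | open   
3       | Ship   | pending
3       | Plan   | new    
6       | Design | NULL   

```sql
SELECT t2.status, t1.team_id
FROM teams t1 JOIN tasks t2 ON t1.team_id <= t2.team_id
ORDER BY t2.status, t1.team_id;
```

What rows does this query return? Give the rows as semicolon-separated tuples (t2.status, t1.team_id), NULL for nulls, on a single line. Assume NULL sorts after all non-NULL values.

(hold, 5); (hold, 5); (hold, 5); (hold, 5); (hold, 6); (open, 5); (open, 5); (open, 5); (open, 5); (NULL, 5); (NULL, 5); (NULL, 5); (NULL, 5); (NULL, 6)

INNER JOIN keeps only pairs where the ON condition holds.
Matching on t1.team_id <= t2.team_id.
Matched pairs: 14.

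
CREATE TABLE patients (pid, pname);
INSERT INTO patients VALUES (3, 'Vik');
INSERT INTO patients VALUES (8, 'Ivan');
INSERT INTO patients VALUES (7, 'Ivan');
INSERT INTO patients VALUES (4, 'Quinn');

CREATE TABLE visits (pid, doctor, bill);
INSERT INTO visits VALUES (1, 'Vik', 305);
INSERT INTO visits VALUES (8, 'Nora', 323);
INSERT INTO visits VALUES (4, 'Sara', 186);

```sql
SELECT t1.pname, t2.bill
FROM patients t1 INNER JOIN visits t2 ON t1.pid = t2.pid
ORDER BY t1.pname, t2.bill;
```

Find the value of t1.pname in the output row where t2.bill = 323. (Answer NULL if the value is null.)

Ivan

INNER JOIN keeps only pairs where the ON condition holds.
Matching on t1.pid = t2.pid.
- t1 row (pid=3): no match → dropped.
- t1 row (pid=8): matches 1 t2 row(s) → 1 output row(s).
- t1 row (pid=7): no match → dropped.
- t1 row (pid=4): matches 1 t2 row(s) → 1 output row(s).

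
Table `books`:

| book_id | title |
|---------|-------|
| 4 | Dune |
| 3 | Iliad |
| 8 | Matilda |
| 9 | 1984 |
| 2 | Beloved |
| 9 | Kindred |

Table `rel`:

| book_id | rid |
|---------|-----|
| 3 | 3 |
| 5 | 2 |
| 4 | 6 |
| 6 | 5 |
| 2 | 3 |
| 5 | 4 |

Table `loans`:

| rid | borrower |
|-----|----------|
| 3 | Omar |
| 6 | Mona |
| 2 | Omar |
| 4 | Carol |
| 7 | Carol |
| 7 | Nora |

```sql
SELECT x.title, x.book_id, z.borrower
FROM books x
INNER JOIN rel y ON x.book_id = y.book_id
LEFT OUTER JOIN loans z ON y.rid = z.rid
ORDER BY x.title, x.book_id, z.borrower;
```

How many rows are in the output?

3

Joins associate left-to-right: books INNER JOIN rel on book_id gives 3 intermediate row(s).
Then LEFT JOIN `loans z` on rid: each of those 3 rows is kept; rows whose y.rid has no match in z get NULL for z's columns.
Result: 3 row(s).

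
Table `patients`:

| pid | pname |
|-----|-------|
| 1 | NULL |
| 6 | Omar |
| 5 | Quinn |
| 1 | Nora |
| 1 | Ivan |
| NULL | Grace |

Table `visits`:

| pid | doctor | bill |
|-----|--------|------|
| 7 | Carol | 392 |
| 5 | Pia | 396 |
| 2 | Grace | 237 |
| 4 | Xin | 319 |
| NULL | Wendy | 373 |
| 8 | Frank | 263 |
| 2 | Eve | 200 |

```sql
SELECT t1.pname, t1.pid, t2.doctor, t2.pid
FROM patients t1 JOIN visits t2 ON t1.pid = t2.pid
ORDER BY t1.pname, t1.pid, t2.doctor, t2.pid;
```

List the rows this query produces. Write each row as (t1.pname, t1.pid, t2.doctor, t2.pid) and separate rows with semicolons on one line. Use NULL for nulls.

INNER JOIN keeps only pairs where the ON condition holds.
Matching on t1.pid = t2.pid. A NULL in a compared column never satisfies the condition.
- t1 (pid=1) has no partner → excluded.
- t1 (pid=6) has no partner → excluded.
- t1 (pid=5) pairs with 1 row(s) of t2.
- t1 (pid=1) has no partner → excluded.
- t1 (pid=1) has no partner → excluded.
- t1 (pid=NULL) has no partner → excluded.
After projecting and ordering:
t1.pname | t1.pid | t2.doctor | t2.pid
Quinn | 5 | Pia | 5

(Quinn, 5, Pia, 5)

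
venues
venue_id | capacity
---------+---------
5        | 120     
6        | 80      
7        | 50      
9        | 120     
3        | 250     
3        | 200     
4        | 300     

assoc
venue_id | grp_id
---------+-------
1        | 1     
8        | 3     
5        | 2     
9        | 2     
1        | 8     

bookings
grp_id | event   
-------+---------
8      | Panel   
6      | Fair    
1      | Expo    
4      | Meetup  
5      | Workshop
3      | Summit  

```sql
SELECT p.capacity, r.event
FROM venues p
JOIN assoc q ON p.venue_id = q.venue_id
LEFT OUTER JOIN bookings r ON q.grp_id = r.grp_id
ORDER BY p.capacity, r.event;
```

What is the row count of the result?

Evaluate left to right. First `venues p INNER JOIN assoc q` on venue_id: 2 row(s).
Then LEFT JOIN `bookings r` on grp_id: each of those 2 rows is kept; rows whose q.grp_id has no match in r get NULL for r's columns.
Result: 2 row(s).

2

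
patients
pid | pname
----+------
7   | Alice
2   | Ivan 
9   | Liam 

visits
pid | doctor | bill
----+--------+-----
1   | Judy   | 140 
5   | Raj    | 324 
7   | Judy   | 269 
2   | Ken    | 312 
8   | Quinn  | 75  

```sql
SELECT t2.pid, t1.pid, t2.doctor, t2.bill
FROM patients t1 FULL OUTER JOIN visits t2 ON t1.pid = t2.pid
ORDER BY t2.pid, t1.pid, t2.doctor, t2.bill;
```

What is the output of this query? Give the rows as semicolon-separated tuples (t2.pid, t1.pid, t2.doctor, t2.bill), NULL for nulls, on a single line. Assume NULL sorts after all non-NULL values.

(1, NULL, Judy, 140); (2, 2, Ken, 312); (5, NULL, Raj, 324); (7, 7, Judy, 269); (8, NULL, Quinn, 75); (NULL, 9, NULL, NULL)

FULL OUTER JOIN keeps every row from both sides; unmatched rows get NULL for the other side's columns.
Matching on t1.pid = t2.pid.
Matched pairs: 2; unmatched t1 rows kept: 1; unmatched t2 rows kept: 3.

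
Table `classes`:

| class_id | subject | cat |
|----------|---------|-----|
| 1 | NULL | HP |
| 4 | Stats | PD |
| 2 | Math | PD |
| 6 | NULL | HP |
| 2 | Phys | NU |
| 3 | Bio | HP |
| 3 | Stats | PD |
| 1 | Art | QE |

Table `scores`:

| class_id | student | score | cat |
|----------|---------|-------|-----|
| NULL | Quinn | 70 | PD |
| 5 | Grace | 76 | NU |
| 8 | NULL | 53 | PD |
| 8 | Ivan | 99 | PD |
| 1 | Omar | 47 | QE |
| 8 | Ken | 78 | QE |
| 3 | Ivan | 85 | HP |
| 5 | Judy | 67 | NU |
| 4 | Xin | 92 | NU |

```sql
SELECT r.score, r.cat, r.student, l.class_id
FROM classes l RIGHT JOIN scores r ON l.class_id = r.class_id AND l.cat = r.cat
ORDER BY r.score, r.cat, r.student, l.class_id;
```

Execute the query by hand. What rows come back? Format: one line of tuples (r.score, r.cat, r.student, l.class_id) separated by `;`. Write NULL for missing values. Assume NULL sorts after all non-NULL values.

RIGHT JOIN keeps every row from `scores`; unmatched rows get NULL for `classes`'s columns.
Matching on l.class_id = r.class_id AND l.cat = r.cat. A NULL in a compared column never satisfies the condition.
- l[0] class_id=1, cat=HP → no match.
- l[1] class_id=4, cat=PD → no match.
- l[2] class_id=2, cat=PD → no match.
- l[3] class_id=6, cat=HP → no match.
- l[4] class_id=2, cat=NU → no match.
- l[5] class_id=3, cat=HP → 1 match(es) in r → 1 row(s).
- l[6] class_id=3, cat=PD → no match.
- l[7] class_id=1, cat=QE → 1 match(es) in r → 1 row(s).
- 7 r row(s) had no l match → kept, l columns NULL.
After projecting and ordering:
r.score | r.cat | r.student | l.class_id
47 | QE | Omar | 1
53 | PD | NULL | NULL
67 | NU | Judy | NULL
70 | PD | Quinn | NULL
76 | NU | Grace | NULL
78 | QE | Ken | NULL
85 | HP | Ivan | 3
92 | NU | Xin | NULL
99 | PD | Ivan | NULL

(47, QE, Omar, 1); (53, PD, NULL, NULL); (67, NU, Judy, NULL); (70, PD, Quinn, NULL); (76, NU, Grace, NULL); (78, QE, Ken, NULL); (85, HP, Ivan, 3); (92, NU, Xin, NULL); (99, PD, Ivan, NULL)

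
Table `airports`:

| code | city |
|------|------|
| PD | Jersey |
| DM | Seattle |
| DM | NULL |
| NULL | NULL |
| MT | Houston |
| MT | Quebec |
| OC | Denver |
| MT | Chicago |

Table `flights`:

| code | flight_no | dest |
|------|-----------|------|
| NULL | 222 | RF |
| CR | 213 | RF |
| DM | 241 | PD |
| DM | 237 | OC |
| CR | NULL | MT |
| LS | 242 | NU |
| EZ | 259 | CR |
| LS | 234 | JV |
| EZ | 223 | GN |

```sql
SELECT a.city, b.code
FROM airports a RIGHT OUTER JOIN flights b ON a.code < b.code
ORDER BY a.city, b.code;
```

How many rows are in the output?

RIGHT JOIN keeps every row from `flights`; unmatched rows get NULL for `airports`'s columns.
Matching on a.code < b.code. A NULL in a compared column never satisfies the condition.
- a (code=PD) has no partner in b.
- a (code=DM) pairs with 4 row(s) of b.
- a (code=DM) pairs with 4 row(s) of b.
- a (code=NULL) has no partner in b.
- a (code=MT) has no partner in b.
- a (code=MT) has no partner in b.
- a (code=OC) has no partner in b.
- a (code=MT) has no partner in b.
- 5 row(s) from b found no a partner → padded with NULL.
Total: 8 matched + 5 padded = 13 rows.

13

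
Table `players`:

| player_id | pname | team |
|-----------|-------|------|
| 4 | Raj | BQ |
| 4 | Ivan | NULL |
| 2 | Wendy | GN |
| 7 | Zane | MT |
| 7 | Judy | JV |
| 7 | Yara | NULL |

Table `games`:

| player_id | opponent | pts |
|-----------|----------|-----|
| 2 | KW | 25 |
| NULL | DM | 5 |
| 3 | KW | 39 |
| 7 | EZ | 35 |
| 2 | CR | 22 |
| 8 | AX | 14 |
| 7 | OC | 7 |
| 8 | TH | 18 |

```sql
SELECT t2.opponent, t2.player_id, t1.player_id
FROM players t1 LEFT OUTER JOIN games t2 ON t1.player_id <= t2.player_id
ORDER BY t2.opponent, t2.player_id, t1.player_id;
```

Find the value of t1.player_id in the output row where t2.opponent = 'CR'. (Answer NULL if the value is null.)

2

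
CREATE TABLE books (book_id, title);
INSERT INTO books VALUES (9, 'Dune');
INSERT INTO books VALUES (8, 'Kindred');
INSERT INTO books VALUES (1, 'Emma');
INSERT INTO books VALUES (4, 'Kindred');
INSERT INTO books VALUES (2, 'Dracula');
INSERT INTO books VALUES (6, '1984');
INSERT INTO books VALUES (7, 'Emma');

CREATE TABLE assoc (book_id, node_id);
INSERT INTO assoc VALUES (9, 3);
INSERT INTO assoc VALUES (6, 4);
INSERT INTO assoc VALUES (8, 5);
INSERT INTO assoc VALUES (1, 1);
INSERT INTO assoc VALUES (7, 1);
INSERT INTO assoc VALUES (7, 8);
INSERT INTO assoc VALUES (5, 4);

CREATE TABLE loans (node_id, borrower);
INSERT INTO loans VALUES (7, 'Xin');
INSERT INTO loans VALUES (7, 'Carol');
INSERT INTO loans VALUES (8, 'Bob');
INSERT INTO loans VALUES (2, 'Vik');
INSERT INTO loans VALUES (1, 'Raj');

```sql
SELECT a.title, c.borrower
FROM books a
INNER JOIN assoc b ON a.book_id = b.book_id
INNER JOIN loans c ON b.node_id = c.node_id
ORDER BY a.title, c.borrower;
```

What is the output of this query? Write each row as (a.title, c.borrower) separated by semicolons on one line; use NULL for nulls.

(Emma, Bob); (Emma, Raj); (Emma, Raj)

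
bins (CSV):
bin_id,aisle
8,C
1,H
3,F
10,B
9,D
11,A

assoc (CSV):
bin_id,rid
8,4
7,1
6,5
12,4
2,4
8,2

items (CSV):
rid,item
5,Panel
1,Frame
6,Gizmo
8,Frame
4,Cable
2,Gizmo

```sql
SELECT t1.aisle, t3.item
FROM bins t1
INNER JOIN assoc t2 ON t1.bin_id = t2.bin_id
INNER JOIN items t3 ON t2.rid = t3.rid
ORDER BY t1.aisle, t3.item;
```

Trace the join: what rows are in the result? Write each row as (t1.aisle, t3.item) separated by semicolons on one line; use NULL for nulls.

Step 1 — t1 INNER JOIN t2 on bin_id → 2 row(s).
Then INNER JOIN `items t3` on rid: keep only rows whose t2.rid appears in t3.

(C, Cable); (C, Gizmo)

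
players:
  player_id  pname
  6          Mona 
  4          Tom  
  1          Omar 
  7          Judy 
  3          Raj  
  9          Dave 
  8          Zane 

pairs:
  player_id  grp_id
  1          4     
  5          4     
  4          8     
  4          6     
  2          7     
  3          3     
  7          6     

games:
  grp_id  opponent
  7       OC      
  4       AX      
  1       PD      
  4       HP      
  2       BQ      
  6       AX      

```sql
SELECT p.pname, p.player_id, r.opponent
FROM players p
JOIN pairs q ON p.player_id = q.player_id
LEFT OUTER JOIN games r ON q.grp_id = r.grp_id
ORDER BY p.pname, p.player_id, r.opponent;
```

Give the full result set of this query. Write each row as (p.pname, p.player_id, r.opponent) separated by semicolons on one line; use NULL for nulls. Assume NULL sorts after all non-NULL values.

Joins associate left-to-right: players INNER JOIN pairs on player_id gives 5 intermediate row(s).
Then LEFT JOIN `games r` on grp_id: each of those 5 rows is kept; rows whose q.grp_id has no match in r get NULL for r's columns.

(Judy, 7, AX); (Omar, 1, AX); (Omar, 1, HP); (Raj, 3, NULL); (Tom, 4, AX); (Tom, 4, NULL)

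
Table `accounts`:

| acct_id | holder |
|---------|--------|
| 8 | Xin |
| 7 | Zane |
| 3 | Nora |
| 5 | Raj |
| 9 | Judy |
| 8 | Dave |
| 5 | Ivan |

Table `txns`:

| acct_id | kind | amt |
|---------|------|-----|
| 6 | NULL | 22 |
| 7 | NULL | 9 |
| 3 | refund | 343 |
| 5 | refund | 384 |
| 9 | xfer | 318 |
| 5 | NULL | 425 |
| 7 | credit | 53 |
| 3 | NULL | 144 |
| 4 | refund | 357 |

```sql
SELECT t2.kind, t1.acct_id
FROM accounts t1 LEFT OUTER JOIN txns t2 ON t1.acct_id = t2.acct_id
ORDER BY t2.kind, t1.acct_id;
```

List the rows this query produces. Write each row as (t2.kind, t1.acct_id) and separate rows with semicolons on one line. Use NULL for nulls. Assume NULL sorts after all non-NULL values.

LEFT JOIN keeps every row from `accounts`; unmatched rows get NULL for `txns`'s columns.
Matching on t1.acct_id = t2.acct_id.
- t1 (acct_id=8) has no partner → padded with NULL.
- t1 (acct_id=7) pairs with 2 row(s) of t2.
- t1 (acct_id=3) pairs with 2 row(s) of t2.
- t1 (acct_id=5) pairs with 2 row(s) of t2.
- t1 (acct_id=9) pairs with 1 row(s) of t2.
- t1 (acct_id=8) has no partner → padded with NULL.
- t1 (acct_id=5) pairs with 2 row(s) of t2.

(credit, 7); (refund, 3); (refund, 5); (refund, 5); (xfer, 9); (NULL, 3); (NULL, 5); (NULL, 5); (NULL, 7); (NULL, 8); (NULL, 8)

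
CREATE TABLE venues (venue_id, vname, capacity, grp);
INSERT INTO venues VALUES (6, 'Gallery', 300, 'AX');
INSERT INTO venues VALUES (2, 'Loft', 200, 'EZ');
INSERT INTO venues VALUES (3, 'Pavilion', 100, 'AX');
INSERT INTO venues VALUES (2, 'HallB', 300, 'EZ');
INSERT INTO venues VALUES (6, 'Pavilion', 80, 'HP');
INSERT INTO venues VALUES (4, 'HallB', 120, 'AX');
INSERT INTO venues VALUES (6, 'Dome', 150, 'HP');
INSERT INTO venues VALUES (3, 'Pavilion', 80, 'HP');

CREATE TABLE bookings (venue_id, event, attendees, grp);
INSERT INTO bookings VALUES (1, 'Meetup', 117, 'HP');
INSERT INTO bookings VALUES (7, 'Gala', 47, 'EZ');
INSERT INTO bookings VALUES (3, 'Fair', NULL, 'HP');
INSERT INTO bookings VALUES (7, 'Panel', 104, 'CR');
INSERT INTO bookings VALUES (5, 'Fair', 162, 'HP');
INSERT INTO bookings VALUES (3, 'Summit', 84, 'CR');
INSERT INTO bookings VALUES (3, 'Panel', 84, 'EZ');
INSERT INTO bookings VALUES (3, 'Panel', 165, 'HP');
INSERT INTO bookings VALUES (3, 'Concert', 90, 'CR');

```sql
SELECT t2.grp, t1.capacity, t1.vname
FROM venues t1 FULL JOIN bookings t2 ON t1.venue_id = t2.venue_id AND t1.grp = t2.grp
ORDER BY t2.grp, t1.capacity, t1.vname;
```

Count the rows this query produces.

16

FULL OUTER JOIN keeps every row from both sides; unmatched rows get NULL for the other side's columns.
Matching on t1.venue_id = t2.venue_id AND t1.grp = t2.grp.
Matched pairs: 2; unmatched t1 rows kept: 7; unmatched t2 rows kept: 7.
Total: 2 matched + 14 padded = 16 rows.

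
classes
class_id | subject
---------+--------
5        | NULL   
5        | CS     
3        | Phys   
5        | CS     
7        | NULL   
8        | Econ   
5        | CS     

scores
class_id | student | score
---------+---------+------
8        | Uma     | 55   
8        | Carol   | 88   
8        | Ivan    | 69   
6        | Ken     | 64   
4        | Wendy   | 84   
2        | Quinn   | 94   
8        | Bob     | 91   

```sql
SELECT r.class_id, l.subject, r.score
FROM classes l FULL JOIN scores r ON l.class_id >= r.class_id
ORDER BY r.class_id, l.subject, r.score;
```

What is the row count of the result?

19

FULL OUTER JOIN keeps every row from both sides; unmatched rows get NULL for the other side's columns.
Matching on l.class_id >= r.class_id.
Matched pairs: 19; unmatched l rows kept: 0; unmatched r rows kept: 0.
Total: 19 rows.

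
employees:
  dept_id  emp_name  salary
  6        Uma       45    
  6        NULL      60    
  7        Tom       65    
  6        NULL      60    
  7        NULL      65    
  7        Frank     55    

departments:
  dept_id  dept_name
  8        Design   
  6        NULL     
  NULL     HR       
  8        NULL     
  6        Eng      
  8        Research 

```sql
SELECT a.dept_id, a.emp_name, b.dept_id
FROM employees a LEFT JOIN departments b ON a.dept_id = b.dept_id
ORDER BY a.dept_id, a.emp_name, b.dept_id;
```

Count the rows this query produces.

LEFT JOIN keeps every row from `employees`; unmatched rows get NULL for `departments`'s columns.
Matching on a.dept_id = b.dept_id. A NULL in a compared column never satisfies the condition.
- dept_id=6: 2 matching b row(s), so 2 row(s) emitted.
- dept_id=6: 2 matching b row(s), so 2 row(s) emitted.
- dept_id=7: no b row matches, row kept with b columns NULL.
- dept_id=6: 2 matching b row(s), so 2 row(s) emitted.
- dept_id=7: no b row matches, row kept with b columns NULL.
- dept_id=7: no b row matches, row kept with b columns NULL.
Total: 6 matched + 3 padded = 9 rows.

9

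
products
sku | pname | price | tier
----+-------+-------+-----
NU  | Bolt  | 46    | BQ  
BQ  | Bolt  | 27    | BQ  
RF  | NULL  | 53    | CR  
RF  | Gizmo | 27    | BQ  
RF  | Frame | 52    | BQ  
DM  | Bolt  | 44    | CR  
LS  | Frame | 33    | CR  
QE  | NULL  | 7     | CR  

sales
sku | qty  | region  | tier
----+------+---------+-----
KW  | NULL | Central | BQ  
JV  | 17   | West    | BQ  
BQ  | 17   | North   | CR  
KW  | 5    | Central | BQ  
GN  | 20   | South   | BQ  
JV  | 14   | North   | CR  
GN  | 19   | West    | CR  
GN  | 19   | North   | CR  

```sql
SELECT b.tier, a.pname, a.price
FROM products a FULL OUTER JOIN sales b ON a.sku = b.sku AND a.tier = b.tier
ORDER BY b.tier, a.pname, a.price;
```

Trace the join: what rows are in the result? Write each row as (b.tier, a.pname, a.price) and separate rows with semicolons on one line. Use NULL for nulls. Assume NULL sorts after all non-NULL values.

(BQ, NULL, NULL); (BQ, NULL, NULL); (BQ, NULL, NULL); (BQ, NULL, NULL); (CR, NULL, NULL); (CR, NULL, NULL); (CR, NULL, NULL); (CR, NULL, NULL); (NULL, Bolt, 27); (NULL, Bolt, 44); (NULL, Bolt, 46); (NULL, Frame, 33); (NULL, Frame, 52); (NULL, Gizmo, 27); (NULL, NULL, 7); (NULL, NULL, 53)

FULL OUTER JOIN keeps every row from both sides; unmatched rows get NULL for the other side's columns.
Matching on a.sku = b.sku AND a.tier = b.tier.
- sku=NU, tier=BQ: no b row matches, row kept with b columns NULL.
- sku=BQ, tier=BQ: no b row matches, row kept with b columns NULL.
- sku=RF, tier=CR: no b row matches, row kept with b columns NULL.
- sku=RF, tier=BQ: no b row matches, row kept with b columns NULL.
- sku=RF, tier=BQ: no b row matches, row kept with b columns NULL.
- sku=DM, tier=CR: no b row matches, row kept with b columns NULL.
- sku=LS, tier=CR: no b row matches, row kept with b columns NULL.
- sku=QE, tier=CR: no b row matches, row kept with b columns NULL.
- 8 b row(s) had no a match → kept, a columns NULL.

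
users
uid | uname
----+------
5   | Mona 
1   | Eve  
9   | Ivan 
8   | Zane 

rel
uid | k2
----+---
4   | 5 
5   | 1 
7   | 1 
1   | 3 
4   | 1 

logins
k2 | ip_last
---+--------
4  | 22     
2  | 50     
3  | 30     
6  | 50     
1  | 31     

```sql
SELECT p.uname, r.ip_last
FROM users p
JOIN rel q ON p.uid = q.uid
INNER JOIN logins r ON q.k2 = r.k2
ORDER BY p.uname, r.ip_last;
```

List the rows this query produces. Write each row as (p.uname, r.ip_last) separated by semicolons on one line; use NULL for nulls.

Step 1 — p INNER JOIN q on uid → 2 row(s).
Then INNER JOIN `logins r` on k2: keep only rows whose q.k2 appears in r.

(Eve, 30); (Mona, 31)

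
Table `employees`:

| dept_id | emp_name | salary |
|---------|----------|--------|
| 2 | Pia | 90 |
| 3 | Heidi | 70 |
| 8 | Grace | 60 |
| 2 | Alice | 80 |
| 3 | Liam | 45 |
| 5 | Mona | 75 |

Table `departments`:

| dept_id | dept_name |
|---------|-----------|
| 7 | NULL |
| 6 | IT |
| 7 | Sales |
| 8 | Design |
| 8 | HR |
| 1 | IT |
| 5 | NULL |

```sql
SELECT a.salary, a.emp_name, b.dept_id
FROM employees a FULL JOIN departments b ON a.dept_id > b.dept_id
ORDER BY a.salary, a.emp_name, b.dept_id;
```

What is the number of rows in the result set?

12

FULL OUTER JOIN keeps every row from both sides; unmatched rows get NULL for the other side's columns.
Matching on a.dept_id > b.dept_id.
- a (dept_id=2) pairs with 1 row(s) of b.
- a (dept_id=3) pairs with 1 row(s) of b.
- a (dept_id=8) pairs with 5 row(s) of b.
- a (dept_id=2) pairs with 1 row(s) of b.
- a (dept_id=3) pairs with 1 row(s) of b.
- a (dept_id=5) pairs with 1 row(s) of b.
- plus 2 unmatched b row(s), each kept with NULL a columns.
Total: 10 matched + 2 padded = 12 rows.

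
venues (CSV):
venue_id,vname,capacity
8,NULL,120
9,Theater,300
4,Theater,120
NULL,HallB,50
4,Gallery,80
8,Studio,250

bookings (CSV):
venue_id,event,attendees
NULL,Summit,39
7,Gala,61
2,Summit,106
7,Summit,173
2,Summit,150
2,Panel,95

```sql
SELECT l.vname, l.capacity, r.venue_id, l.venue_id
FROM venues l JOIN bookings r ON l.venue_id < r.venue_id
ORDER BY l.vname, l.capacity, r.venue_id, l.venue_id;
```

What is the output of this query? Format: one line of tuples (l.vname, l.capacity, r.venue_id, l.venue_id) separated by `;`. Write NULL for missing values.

INNER JOIN keeps only pairs where the ON condition holds.
Matching on l.venue_id < r.venue_id. A NULL in a compared column never satisfies the condition.
- l (venue_id=8) has no partner → excluded.
- l (venue_id=9) has no partner → excluded.
- l (venue_id=4) pairs with 2 row(s) of r.
- l (venue_id=NULL) has no partner → excluded.
- l (venue_id=4) pairs with 2 row(s) of r.
- l (venue_id=8) has no partner → excluded.
After projecting and ordering:
l.vname | l.capacity | r.venue_id | l.venue_id
Gallery | 80 | 7 | 4
Gallery | 80 | 7 | 4
Theater | 120 | 7 | 4
Theater | 120 | 7 | 4

(Gallery, 80, 7, 4); (Gallery, 80, 7, 4); (Theater, 120, 7, 4); (Theater, 120, 7, 4)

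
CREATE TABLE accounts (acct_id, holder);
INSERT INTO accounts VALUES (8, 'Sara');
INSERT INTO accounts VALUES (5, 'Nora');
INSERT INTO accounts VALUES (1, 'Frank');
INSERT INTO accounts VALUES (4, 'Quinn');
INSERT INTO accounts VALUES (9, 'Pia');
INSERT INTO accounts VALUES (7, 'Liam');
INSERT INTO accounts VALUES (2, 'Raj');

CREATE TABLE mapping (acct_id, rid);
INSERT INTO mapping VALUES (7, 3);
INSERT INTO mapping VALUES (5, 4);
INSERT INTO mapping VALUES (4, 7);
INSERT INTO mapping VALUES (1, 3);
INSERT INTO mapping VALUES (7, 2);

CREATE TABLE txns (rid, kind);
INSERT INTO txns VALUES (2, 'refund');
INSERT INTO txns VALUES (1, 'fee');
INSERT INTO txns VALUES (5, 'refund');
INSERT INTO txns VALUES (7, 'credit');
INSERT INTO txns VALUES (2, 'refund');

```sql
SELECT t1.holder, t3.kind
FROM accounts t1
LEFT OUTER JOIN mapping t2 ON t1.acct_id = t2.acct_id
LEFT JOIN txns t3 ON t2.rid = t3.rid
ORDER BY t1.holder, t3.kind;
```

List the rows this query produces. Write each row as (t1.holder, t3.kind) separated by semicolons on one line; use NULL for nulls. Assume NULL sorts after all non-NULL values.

Step 1 — t1 LEFT JOIN t2 on acct_id → 8 row(s).
Then LEFT JOIN `txns t3` on rid: each of those 8 rows is kept; rows whose t2.rid has no match in t3 get NULL for t3's columns.

(Frank, NULL); (Liam, refund); (Liam, refund); (Liam, NULL); (Nora, NULL); (Pia, NULL); (Quinn, credit); (Raj, NULL); (Sara, NULL)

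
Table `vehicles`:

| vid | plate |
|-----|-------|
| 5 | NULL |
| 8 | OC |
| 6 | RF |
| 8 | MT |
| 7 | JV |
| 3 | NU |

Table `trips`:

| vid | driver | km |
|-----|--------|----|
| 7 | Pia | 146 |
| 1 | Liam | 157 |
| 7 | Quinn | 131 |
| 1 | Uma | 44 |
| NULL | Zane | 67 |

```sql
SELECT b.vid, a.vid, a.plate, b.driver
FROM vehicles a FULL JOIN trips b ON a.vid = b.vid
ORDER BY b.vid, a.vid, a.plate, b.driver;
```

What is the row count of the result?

FULL OUTER JOIN keeps every row from both sides; unmatched rows get NULL for the other side's columns.
Matching on a.vid = b.vid. A NULL in a compared column never satisfies the condition.
- a (vid=5) has no partner → padded with NULL.
- a (vid=8) has no partner → padded with NULL.
- a (vid=6) has no partner → padded with NULL.
- a (vid=8) has no partner → padded with NULL.
- a (vid=7) pairs with 2 row(s) of b.
- a (vid=3) has no partner → padded with NULL.
- 3 row(s) from b found no a partner → padded with NULL.
Total: 2 matched + 8 padded = 10 rows.

10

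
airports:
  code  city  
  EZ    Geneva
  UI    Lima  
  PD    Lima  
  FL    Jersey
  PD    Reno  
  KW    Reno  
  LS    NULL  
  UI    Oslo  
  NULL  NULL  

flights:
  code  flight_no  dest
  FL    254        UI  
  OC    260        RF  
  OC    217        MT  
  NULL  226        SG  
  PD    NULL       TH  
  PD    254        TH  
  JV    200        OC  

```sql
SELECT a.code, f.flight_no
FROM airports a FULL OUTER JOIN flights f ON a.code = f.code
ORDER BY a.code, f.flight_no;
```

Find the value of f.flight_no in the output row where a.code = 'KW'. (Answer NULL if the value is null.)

FULL OUTER JOIN keeps every row from both sides; unmatched rows get NULL for the other side's columns.
Matching on a.code = f.code. A NULL in a compared column never satisfies the condition.
- code=EZ: no f row matches, row kept with f columns NULL.
- code=UI: no f row matches, row kept with f columns NULL.
- code=PD: 2 matching f row(s), so 2 row(s) emitted.
- code=FL: 1 matching f row(s), so 1 row(s) emitted.
- code=PD: 2 matching f row(s), so 2 row(s) emitted.
- code=KW: no f row matches, row kept with f columns NULL.
- code=LS: no f row matches, row kept with f columns NULL.
- code=UI: no f row matches, row kept with f columns NULL.
- code=NULL: no f row matches, row kept with f columns NULL.
- plus 4 unmatched f row(s), each kept with NULL a columns.

NULL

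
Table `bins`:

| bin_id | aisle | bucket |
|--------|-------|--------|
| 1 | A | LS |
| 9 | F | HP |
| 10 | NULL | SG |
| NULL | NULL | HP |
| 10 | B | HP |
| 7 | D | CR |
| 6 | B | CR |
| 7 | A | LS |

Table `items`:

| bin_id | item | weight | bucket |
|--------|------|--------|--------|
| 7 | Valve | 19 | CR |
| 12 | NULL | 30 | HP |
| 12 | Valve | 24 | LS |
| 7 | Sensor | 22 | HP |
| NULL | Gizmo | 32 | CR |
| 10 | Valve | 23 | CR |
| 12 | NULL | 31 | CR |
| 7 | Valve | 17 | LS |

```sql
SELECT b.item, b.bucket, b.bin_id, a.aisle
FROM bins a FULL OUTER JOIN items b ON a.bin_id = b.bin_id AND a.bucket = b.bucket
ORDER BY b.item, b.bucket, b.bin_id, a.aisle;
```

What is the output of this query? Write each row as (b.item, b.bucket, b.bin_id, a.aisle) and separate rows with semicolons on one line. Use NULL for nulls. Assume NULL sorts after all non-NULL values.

(Gizmo, CR, NULL, NULL); (Sensor, HP, 7, NULL); (Valve, CR, 7, D); (Valve, CR, 10, NULL); (Valve, LS, 7, A); (Valve, LS, 12, NULL); (NULL, CR, 12, NULL); (NULL, HP, 12, NULL); (NULL, NULL, NULL, A); (NULL, NULL, NULL, B); (NULL, NULL, NULL, B); (NULL, NULL, NULL, F); (NULL, NULL, NULL, NULL); (NULL, NULL, NULL, NULL)

FULL OUTER JOIN keeps every row from both sides; unmatched rows get NULL for the other side's columns.
Matching on a.bin_id = b.bin_id AND a.bucket = b.bucket. A NULL in a compared column never satisfies the condition.
- a row (bin_id=1, bucket=LS): no match → kept, b columns NULL.
- a row (bin_id=9, bucket=HP): no match → kept, b columns NULL.
- a row (bin_id=10, bucket=SG): no match → kept, b columns NULL.
- a row (bin_id=NULL, bucket=HP): no match → kept, b columns NULL.
- a row (bin_id=10, bucket=HP): no match → kept, b columns NULL.
- a row (bin_id=7, bucket=CR): matches 1 b row(s) → 1 output row(s).
- a row (bin_id=6, bucket=CR): no match → kept, b columns NULL.
- a row (bin_id=7, bucket=LS): matches 1 b row(s) → 1 output row(s).
- plus 6 unmatched b row(s), each kept with NULL a columns.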